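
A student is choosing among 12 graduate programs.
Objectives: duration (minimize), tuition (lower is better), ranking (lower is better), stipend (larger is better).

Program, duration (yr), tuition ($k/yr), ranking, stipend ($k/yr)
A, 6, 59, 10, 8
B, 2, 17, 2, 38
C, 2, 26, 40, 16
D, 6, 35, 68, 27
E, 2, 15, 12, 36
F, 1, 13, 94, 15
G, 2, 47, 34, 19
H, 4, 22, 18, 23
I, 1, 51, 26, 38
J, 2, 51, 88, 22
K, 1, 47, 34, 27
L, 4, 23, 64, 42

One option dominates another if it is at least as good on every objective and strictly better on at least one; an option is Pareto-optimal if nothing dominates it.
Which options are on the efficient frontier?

A: dominated by B (duration 2≤6, tuition 17≤59, ranking 2≤10, stipend 38≥8).
B: not dominated (best ranking).
C: dominated by B (duration 2≤2, tuition 17≤26, ranking 2≤40, stipend 38≥16).
D: dominated by B (duration 2≤6, tuition 17≤35, ranking 2≤68, stipend 38≥27).
E: not dominated.
F: not dominated (best tuition).
G: dominated by B (duration 2≤2, tuition 17≤47, ranking 2≤34, stipend 38≥19).
H: dominated by B (duration 2≤4, tuition 17≤22, ranking 2≤18, stipend 38≥23).
I: not dominated.
J: dominated by B (duration 2≤2, tuition 17≤51, ranking 2≤88, stipend 38≥22).
K: not dominated.
L: not dominated (best stipend).

B, E, F, I, K, L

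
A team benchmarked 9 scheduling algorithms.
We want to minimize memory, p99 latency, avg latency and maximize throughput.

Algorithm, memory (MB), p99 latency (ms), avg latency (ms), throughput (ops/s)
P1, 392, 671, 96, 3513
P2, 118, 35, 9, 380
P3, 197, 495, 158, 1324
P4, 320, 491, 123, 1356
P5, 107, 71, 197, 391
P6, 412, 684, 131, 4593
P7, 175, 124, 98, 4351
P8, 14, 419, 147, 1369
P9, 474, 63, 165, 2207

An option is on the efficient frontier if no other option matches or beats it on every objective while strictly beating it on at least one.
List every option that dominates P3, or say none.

P7: memory 175≤197, p99 latency 124≤495, avg latency 98≤158, throughput 4351≥1324 — dominates P3.
P8: memory 14≤197, p99 latency 419≤495, avg latency 147≤158, throughput 1369≥1324 — dominates P3.
Others (P1, P2, P4, P5, P6, P9) are each worse than P3 on at least one objective.

P7, P8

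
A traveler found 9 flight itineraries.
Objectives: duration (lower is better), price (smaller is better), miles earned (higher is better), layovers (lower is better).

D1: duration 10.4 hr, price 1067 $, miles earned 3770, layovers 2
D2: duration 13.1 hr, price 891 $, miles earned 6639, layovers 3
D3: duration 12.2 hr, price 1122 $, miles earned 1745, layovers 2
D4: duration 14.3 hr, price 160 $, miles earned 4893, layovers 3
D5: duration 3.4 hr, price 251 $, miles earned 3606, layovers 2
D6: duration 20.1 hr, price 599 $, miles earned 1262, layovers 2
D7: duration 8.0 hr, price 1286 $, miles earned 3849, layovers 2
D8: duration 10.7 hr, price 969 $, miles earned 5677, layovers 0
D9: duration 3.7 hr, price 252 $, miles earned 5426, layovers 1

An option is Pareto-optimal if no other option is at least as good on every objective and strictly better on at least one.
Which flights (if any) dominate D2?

D1: worse on price (1067 vs 891).
D3: worse on price (1122 vs 891).
D4: worse on duration (14.3 vs 13.1).
D5: worse on miles earned (3606 vs 6639).
D6: worse on duration (20.1 vs 13.1).
D7: worse on price (1286 vs 891).
D8: worse on price (969 vs 891).
D9: worse on miles earned (5426 vs 6639).
No option dominates D2.

none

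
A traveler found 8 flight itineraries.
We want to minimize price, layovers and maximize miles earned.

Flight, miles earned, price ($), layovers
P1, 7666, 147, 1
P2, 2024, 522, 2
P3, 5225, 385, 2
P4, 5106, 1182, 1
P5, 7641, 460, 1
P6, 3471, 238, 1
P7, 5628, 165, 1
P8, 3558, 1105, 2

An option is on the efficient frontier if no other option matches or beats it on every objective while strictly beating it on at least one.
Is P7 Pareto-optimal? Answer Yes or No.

P1 vs P7: miles earned 7666≥5628, price 147≤165, layovers 1≤1 — P1 is at least as good on every objective and strictly better on at least one, so P1 dominates P7.

No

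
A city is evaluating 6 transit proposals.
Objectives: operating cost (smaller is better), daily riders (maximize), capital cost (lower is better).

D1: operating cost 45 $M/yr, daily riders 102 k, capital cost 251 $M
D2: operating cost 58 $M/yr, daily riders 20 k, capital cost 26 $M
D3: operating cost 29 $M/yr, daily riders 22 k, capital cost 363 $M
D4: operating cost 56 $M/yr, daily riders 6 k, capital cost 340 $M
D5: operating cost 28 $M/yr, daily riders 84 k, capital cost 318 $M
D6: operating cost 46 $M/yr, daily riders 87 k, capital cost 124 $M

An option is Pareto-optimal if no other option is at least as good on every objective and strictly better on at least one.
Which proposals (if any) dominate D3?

D5

D5: operating cost 28≤29, daily riders 84≥22, capital cost 318≤363 — dominates D3.
Others (D1, D2, D4, D6) are each worse than D3 on at least one objective.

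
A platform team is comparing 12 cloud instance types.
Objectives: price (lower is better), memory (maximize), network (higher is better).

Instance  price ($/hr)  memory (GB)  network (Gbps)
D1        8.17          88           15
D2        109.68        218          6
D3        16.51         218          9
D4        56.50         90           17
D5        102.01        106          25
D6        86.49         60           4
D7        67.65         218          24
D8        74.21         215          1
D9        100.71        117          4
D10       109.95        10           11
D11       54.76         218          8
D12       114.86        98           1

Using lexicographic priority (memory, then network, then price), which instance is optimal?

First maximize memory: best is 218, kept {D2, D3, D7, D11}.
Then maximize network: best is 24, kept {D7}.

D7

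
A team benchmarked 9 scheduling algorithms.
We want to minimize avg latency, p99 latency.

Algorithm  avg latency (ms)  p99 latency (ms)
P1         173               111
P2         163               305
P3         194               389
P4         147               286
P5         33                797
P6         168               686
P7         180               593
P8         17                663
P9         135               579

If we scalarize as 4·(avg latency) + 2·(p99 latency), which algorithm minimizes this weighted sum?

P1: 4·173 + 2·111 = 914
P2: 4·163 + 2·305 = 1262
P3: 4·194 + 2·389 = 1554
P4: 4·147 + 2·286 = 1160
P5: 4·33 + 2·797 = 1726
P6: 4·168 + 2·686 = 2044
P7: 4·180 + 2·593 = 1906
P8: 4·17 + 2·663 = 1394
P9: 4·135 + 2·579 = 1698
Lowest: P1 at 914.

P1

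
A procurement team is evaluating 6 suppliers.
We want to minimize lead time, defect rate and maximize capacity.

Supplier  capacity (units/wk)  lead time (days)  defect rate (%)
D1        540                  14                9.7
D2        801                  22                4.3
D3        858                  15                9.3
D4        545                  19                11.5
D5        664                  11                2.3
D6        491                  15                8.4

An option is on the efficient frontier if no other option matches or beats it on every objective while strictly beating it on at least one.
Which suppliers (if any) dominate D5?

none

D1: worse on capacity (540 vs 664).
D2: worse on lead time (22 vs 11).
D3: worse on lead time (15 vs 11).
D4: worse on capacity (545 vs 664).
D6: worse on capacity (491 vs 664).
No option dominates D5.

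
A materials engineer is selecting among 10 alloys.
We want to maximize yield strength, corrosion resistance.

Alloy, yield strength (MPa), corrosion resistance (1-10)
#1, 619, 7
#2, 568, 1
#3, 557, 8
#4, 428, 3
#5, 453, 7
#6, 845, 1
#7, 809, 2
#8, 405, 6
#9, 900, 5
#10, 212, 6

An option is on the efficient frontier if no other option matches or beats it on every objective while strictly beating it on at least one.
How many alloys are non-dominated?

#1: not dominated.
#2: dominated by #1 (yield strength 619≥568, corrosion resistance 7≥1).
#3: not dominated (best corrosion resistance).
#4: dominated by #1 (yield strength 619≥428, corrosion resistance 7≥3).
#5: dominated by #1 (yield strength 619≥453, corrosion resistance 7≥7).
#6: dominated by #9 (yield strength 900≥845, corrosion resistance 5≥1).
#7: dominated by #9 (yield strength 900≥809, corrosion resistance 5≥2).
#8: dominated by #1 (yield strength 619≥405, corrosion resistance 7≥6).
#9: not dominated (best yield strength).
#10: dominated by #1 (yield strength 619≥212, corrosion resistance 7≥6).
Pareto-optimal: #1, #3, #9 → 3.

3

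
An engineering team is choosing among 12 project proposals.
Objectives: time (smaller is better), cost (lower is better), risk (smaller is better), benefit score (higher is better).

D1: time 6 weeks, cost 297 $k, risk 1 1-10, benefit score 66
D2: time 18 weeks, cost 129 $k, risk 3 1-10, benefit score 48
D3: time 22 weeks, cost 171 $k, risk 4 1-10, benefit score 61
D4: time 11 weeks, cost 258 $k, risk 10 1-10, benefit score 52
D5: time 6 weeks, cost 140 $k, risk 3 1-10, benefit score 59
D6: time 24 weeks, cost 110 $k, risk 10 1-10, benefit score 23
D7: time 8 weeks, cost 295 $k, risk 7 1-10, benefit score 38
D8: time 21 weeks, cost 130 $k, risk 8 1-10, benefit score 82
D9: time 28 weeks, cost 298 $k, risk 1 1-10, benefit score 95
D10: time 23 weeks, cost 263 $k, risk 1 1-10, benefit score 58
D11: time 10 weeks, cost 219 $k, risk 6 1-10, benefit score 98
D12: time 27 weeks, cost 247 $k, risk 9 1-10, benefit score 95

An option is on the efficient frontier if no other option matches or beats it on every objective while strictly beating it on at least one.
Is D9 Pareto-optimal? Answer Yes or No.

Yes

D1: worse on benefit score (66 vs 95).
D2: worse on risk (3 vs 1).
D3: worse on risk (4 vs 1).
D4: worse on risk (10 vs 1).
D5: worse on risk (3 vs 1).
D6: worse on risk (10 vs 1).
D7: worse on risk (7 vs 1).
D8: worse on risk (8 vs 1).
D10: worse on benefit score (58 vs 95).
D11: worse on risk (6 vs 1).
D12: worse on risk (9 vs 1).
No option is at least as good as D9 on every objective and strictly better on one.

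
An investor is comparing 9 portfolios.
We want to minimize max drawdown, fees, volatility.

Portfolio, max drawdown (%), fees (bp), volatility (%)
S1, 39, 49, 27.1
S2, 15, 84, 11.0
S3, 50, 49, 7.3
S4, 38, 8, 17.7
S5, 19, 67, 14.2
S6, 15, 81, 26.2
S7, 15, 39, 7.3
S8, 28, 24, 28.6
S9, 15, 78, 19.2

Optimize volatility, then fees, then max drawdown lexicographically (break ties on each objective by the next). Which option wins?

S7

First minimize volatility: best is 7.3, kept {S3, S7}.
Then minimize fees: best is 39, kept {S7}.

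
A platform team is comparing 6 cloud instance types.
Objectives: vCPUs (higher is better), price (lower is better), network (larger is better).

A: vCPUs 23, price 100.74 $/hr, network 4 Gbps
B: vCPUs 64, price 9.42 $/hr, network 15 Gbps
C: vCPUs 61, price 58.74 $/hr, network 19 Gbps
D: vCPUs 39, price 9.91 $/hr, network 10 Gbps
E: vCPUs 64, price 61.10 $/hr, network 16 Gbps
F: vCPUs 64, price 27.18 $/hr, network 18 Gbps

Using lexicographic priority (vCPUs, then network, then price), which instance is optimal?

First maximize vCPUs: best is 64, kept {B, E, F}.
Then maximize network: best is 18, kept {F}.

F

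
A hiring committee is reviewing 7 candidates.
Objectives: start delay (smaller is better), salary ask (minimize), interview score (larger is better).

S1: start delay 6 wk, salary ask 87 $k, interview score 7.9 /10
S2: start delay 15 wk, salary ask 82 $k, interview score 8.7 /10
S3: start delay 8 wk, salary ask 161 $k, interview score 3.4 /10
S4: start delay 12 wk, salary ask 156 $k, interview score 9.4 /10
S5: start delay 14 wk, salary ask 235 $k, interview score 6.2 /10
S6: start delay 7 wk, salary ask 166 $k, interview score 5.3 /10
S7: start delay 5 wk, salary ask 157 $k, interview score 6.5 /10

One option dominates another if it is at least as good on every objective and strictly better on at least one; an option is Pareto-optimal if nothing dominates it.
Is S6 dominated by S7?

Yes

S7 vs S6: start delay 5≤7, salary ask 157≤166, interview score 6.5≥5.3 — S7 is at least as good on every objective with at least one strict improvement.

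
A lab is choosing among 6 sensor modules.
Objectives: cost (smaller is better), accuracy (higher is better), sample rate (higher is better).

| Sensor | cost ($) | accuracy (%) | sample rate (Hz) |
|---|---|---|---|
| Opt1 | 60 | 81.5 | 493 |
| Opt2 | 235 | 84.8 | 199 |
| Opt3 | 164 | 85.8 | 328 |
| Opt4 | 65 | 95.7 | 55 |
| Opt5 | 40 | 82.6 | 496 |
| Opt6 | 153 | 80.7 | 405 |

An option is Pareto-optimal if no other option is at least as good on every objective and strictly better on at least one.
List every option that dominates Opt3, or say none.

Opt1: worse on accuracy (81.5 vs 85.8).
Opt2: worse on cost (235 vs 164).
Opt4: worse on sample rate (55 vs 328).
Opt5: worse on accuracy (82.6 vs 85.8).
Opt6: worse on accuracy (80.7 vs 85.8).
No option dominates Opt3.

none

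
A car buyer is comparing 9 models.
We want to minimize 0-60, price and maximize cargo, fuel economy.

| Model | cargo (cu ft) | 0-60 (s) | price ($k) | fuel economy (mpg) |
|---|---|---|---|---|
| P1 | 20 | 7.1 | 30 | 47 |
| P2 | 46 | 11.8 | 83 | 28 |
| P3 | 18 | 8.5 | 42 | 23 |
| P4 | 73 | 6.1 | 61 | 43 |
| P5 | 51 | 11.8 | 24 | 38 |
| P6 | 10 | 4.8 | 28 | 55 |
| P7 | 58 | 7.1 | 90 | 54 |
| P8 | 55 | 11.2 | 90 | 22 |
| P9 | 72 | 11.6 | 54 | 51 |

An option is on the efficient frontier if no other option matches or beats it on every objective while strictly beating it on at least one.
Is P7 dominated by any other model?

No

P1: worse on cargo (20 vs 58).
P2: worse on cargo (46 vs 58).
P3: worse on cargo (18 vs 58).
P4: worse on fuel economy (43 vs 54).
P5: worse on cargo (51 vs 58).
P6: worse on cargo (10 vs 58).
P8: worse on cargo (55 vs 58).
P9: worse on 0-60 (11.6 vs 7.1).
No option is at least as good as P7 on every objective and strictly better on one.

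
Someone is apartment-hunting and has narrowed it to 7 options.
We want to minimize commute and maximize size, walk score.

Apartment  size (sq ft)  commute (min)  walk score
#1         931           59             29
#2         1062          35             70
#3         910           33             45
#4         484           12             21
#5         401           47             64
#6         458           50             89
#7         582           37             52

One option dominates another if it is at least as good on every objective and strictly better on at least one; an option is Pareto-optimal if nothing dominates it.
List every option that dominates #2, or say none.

none

#1: worse on size (931 vs 1062).
#3: worse on size (910 vs 1062).
#4: worse on size (484 vs 1062).
#5: worse on size (401 vs 1062).
#6: worse on size (458 vs 1062).
#7: worse on size (582 vs 1062).
No option dominates #2.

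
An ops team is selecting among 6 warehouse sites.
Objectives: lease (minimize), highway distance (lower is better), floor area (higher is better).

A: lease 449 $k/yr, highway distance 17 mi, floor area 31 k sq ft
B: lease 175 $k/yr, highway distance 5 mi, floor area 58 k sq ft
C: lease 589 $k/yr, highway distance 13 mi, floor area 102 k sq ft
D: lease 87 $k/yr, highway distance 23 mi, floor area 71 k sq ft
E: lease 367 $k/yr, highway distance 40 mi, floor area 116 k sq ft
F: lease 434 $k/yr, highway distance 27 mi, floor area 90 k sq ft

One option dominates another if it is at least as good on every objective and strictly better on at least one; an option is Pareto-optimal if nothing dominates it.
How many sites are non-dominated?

5

A: dominated by B (lease 175≤449, highway distance 5≤17, floor area 58≥31).
B: not dominated (best highway distance).
C: not dominated.
D: not dominated (best lease).
E: not dominated (best floor area).
F: not dominated.
Pareto-optimal: B, C, D, E, F → 5.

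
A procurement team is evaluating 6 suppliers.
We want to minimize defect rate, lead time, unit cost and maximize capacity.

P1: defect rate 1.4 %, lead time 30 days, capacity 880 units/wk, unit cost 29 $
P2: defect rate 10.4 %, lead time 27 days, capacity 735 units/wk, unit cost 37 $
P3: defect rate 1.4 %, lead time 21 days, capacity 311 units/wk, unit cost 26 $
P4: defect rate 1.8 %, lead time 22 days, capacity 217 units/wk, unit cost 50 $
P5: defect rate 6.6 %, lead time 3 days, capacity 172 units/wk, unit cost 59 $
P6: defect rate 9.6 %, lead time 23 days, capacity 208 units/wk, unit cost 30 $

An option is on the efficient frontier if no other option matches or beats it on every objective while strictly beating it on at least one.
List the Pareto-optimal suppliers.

P1, P2, P3, P5

P1: not dominated (best capacity).
P2: not dominated.
P3: not dominated (best unit cost).
P4: dominated by P3 (defect rate 1.4≤1.8, lead time 21≤22, capacity 311≥217, unit cost 26≤50).
P5: not dominated (best lead time).
P6: dominated by P3 (defect rate 1.4≤9.6, lead time 21≤23, capacity 311≥208, unit cost 26≤30).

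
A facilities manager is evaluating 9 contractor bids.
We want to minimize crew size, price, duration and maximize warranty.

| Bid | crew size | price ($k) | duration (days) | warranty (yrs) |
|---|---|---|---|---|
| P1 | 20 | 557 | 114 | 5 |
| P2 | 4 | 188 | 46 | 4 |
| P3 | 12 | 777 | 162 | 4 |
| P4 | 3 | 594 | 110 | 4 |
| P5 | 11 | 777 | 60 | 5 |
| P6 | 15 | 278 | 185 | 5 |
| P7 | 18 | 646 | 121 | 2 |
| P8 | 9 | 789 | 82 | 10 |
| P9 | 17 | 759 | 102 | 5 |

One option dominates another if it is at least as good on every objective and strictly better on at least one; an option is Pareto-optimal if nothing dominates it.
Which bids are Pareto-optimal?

P1, P2, P4, P5, P6, P8, P9

P1: not dominated.
P2: not dominated (best price).
P3: dominated by P2 (crew size 4≤12, price 188≤777, duration 46≤162, warranty 4≥4).
P4: not dominated (best crew size).
P5: not dominated.
P6: not dominated.
P7: dominated by P2 (crew size 4≤18, price 188≤646, duration 46≤121, warranty 4≥2).
P8: not dominated (best warranty).
P9: not dominated.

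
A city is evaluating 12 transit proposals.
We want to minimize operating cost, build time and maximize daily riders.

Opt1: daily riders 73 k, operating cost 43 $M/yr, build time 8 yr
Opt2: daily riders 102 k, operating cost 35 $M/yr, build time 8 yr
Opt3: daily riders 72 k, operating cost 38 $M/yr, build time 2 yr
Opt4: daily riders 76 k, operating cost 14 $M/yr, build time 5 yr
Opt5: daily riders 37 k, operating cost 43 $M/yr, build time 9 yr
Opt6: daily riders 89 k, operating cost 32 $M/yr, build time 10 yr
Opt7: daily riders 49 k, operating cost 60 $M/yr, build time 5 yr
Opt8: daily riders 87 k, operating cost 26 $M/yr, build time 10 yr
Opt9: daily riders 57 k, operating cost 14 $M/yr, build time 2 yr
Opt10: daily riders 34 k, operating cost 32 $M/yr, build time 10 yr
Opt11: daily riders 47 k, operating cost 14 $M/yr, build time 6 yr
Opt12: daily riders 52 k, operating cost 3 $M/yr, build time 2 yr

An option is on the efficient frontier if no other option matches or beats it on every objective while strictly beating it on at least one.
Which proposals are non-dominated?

Opt2, Opt3, Opt4, Opt6, Opt8, Opt9, Opt12

Opt1: dominated by Opt2 (daily riders 102≥73, operating cost 35≤43, build time 8≤8).
Opt2: not dominated (best daily riders).
Opt3: not dominated.
Opt4: not dominated.
Opt5: dominated by Opt1 (daily riders 73≥37, operating cost 43≤43, build time 8≤9).
Opt6: not dominated.
Opt7: dominated by Opt3 (daily riders 72≥49, operating cost 38≤60, build time 2≤5).
Opt8: not dominated.
Opt9: not dominated.
Opt10: dominated by Opt4 (daily riders 76≥34, operating cost 14≤32, build time 5≤10).
Opt11: dominated by Opt4 (daily riders 76≥47, operating cost 14≤14, build time 5≤6).
Opt12: not dominated (best operating cost).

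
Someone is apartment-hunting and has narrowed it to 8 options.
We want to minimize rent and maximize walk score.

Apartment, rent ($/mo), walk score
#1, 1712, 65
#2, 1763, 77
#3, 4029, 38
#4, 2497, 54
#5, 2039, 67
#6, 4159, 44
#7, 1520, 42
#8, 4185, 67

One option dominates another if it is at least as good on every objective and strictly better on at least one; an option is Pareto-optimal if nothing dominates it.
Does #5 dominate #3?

#5 vs #3: rent 2039≤4029, walk score 67≥38 — #5 is at least as good on every objective with at least one strict improvement.

Yes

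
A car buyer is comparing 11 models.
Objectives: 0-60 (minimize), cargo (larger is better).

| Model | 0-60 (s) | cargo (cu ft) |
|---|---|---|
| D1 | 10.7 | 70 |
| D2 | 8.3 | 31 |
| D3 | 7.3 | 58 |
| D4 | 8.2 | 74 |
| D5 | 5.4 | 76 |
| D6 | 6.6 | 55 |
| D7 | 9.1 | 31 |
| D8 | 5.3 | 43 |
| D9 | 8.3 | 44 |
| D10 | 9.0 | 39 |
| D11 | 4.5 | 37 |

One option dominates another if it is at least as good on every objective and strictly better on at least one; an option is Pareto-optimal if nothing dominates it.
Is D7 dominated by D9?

D9 vs D7: 0-60 8.3≤9.1, cargo 44≥31 — D9 is at least as good on every objective with at least one strict improvement.

Yes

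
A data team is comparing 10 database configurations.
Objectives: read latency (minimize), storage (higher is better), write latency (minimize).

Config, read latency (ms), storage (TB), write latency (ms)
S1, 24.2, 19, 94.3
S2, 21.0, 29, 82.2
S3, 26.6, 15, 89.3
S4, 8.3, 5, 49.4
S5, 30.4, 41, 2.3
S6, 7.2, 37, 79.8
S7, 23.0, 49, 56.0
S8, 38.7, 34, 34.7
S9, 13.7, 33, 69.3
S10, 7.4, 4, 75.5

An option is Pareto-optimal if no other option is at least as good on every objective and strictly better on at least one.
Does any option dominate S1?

S2 vs S1: read latency 21.0≤24.2, storage 29≥19, write latency 82.2≤94.3 — S2 is at least as good on every objective and strictly better on at least one, so S2 dominates S1.

Yes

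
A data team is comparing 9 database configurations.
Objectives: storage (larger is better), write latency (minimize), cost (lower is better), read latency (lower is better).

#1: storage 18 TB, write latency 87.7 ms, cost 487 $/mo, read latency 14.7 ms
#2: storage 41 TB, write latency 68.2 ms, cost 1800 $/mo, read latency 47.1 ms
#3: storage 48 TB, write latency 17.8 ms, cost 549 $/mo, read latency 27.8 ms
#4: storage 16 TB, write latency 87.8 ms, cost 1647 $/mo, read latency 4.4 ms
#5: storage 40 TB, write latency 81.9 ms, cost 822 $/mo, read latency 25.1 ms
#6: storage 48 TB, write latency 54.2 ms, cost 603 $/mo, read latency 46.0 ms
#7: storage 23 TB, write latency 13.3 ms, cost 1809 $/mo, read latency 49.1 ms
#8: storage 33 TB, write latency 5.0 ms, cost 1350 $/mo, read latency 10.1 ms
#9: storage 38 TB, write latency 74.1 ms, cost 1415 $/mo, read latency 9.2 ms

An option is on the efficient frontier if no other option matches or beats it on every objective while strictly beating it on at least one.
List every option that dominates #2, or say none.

#3: storage 48≥41, write latency 17.8≤68.2, cost 549≤1800, read latency 27.8≤47.1 — dominates #2.
#6: storage 48≥41, write latency 54.2≤68.2, cost 603≤1800, read latency 46.0≤47.1 — dominates #2.
Others (#1, #4, #5, #7, #8, #9) are each worse than #2 on at least one objective.

#3, #6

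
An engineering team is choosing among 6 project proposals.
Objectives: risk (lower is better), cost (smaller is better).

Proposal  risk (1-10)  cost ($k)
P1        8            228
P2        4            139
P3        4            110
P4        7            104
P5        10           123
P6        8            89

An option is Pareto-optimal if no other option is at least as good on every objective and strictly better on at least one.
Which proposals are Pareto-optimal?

P1: dominated by P2 (risk 4≤8, cost 139≤228).
P2: dominated by P3 (risk 4≤4, cost 110≤139).
P3: not dominated.
P4: not dominated.
P5: dominated by P3 (risk 4≤10, cost 110≤123).
P6: not dominated (best cost).

P3, P4, P6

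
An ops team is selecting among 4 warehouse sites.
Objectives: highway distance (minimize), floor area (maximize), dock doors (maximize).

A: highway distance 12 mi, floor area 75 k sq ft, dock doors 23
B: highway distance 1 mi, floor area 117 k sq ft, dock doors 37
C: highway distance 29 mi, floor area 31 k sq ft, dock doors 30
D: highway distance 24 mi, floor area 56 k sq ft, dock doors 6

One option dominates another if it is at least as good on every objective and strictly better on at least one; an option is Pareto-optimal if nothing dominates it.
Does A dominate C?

No

A vs C: A is worse on dock doors (23 vs 30), so it does not dominate C.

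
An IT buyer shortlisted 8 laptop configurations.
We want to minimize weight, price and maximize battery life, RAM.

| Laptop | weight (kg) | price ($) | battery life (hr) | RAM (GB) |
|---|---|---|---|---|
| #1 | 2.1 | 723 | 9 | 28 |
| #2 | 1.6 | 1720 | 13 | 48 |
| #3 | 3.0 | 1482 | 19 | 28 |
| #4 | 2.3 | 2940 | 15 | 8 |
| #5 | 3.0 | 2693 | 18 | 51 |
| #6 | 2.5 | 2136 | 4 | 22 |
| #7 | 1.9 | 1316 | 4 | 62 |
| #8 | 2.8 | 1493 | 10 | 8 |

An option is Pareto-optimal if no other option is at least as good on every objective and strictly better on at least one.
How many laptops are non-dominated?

#1: not dominated (best price).
#2: not dominated (best weight).
#3: not dominated (best battery life).
#4: not dominated.
#5: not dominated.
#6: dominated by #1 (weight 2.1≤2.5, price 723≤2136, battery life 9≥4, RAM 28≥22).
#7: not dominated (best RAM).
#8: not dominated.
Pareto-optimal: #1, #2, #3, #4, #5, #7, #8 → 7.

7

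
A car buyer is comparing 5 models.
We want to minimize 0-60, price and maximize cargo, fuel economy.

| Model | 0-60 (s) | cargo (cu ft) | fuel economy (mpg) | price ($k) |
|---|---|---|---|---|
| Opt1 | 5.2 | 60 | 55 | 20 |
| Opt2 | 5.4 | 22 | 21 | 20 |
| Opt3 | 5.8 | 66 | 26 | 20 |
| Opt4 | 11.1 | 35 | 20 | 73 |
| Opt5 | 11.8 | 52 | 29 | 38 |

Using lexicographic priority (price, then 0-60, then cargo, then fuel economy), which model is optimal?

First minimize price: best is 20, kept {Opt1, Opt2, Opt3}.
Then minimize 0-60: best is 5.2, kept {Opt1}.

Opt1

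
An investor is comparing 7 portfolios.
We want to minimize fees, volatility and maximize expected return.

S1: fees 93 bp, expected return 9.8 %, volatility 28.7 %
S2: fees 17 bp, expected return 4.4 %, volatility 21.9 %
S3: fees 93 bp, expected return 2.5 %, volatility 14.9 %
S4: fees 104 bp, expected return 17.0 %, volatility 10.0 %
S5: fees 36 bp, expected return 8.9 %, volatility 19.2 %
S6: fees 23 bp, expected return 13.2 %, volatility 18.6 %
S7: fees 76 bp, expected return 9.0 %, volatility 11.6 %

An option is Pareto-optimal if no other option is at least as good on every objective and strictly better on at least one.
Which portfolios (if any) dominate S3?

S7

S7: fees 76≤93, expected return 9.0≥2.5, volatility 11.6≤14.9 — dominates S3.
Others (S1, S2, S4, S5, S6) are each worse than S3 on at least one objective.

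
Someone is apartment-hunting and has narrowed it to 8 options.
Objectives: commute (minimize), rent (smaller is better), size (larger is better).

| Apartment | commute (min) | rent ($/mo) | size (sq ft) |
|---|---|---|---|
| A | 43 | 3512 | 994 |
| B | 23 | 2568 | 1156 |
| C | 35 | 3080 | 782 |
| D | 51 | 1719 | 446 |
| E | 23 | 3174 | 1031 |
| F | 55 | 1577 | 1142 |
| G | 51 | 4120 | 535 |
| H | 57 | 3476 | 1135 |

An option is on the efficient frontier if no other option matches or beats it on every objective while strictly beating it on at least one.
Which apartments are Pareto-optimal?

A: dominated by B (commute 23≤43, rent 2568≤3512, size 1156≥994).
B: not dominated (best size).
C: dominated by B (commute 23≤35, rent 2568≤3080, size 1156≥782).
D: not dominated.
E: dominated by B (commute 23≤23, rent 2568≤3174, size 1156≥1031).
F: not dominated (best rent).
G: dominated by A (commute 43≤51, rent 3512≤4120, size 994≥535).
H: dominated by B (commute 23≤57, rent 2568≤3476, size 1156≥1135).

B, D, F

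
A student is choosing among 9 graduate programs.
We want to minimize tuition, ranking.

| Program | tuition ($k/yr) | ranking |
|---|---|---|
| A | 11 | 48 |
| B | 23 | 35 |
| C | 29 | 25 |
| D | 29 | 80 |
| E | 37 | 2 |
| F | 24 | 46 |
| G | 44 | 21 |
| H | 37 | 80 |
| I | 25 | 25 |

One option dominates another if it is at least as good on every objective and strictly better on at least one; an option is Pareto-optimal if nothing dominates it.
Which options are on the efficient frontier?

A: not dominated (best tuition).
B: not dominated.
C: dominated by I (tuition 25≤29, ranking 25≤25).
D: dominated by A (tuition 11≤29, ranking 48≤80).
E: not dominated (best ranking).
F: dominated by B (tuition 23≤24, ranking 35≤46).
G: dominated by E (tuition 37≤44, ranking 2≤21).
H: dominated by A (tuition 11≤37, ranking 48≤80).
I: not dominated.

A, B, E, I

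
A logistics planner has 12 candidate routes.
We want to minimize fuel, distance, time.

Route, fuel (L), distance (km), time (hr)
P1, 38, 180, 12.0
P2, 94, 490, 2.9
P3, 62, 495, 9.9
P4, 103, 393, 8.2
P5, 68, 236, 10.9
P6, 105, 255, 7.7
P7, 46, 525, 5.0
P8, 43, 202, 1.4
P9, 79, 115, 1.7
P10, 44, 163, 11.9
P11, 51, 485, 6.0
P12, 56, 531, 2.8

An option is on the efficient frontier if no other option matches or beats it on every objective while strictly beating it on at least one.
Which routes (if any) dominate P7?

P8: fuel 43≤46, distance 202≤525, time 1.4≤5.0 — dominates P7.
Others (P1, P2, P3, P4, P5, P6, P9, P10, P11, P12) are each worse than P7 on at least one objective.

P8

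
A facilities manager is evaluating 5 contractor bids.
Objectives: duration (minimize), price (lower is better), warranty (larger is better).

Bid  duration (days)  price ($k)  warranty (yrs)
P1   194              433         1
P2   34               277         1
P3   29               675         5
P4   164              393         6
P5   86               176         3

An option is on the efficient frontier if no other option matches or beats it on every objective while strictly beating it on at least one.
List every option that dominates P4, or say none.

P1: worse on duration (194 vs 164).
P2: worse on warranty (1 vs 6).
P3: worse on price (675 vs 393).
P5: worse on warranty (3 vs 6).
No option dominates P4.

none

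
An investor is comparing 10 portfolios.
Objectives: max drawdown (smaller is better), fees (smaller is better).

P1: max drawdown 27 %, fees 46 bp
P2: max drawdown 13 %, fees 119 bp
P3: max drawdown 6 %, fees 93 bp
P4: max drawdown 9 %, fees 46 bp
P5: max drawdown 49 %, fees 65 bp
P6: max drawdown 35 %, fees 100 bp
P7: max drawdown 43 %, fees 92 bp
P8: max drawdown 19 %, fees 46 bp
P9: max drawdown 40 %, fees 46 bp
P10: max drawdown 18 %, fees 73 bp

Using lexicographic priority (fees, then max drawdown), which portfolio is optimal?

P4

First minimize fees: best is 46, kept {P1, P4, P8, P9}.
Then minimize max drawdown: best is 9, kept {P4}.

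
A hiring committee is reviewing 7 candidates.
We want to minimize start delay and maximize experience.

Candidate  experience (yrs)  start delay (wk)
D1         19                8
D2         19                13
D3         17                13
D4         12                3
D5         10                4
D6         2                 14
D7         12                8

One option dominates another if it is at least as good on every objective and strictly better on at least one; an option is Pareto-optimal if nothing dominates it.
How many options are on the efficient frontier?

D1: not dominated.
D2: dominated by D1 (experience 19≥19, start delay 8≤13).
D3: dominated by D1 (experience 19≥17, start delay 8≤13).
D4: not dominated (best start delay).
D5: dominated by D4 (experience 12≥10, start delay 3≤4).
D6: dominated by D1 (experience 19≥2, start delay 8≤14).
D7: dominated by D1 (experience 19≥12, start delay 8≤8).
Pareto-optimal: D1, D4 → 2.

2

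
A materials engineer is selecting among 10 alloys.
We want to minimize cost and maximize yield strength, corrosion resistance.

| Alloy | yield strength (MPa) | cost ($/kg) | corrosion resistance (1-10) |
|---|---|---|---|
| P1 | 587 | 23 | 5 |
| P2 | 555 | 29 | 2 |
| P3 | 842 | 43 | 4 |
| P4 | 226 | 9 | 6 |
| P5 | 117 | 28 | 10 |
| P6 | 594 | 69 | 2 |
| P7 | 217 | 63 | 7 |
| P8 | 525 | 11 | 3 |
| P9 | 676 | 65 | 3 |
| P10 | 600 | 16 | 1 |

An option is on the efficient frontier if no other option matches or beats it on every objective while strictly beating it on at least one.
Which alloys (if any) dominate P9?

P3: yield strength 842≥676, cost 43≤65, corrosion resistance 4≥3 — dominates P9.
Others (P1, P2, P4, P5, P6, P7, P8, P10) are each worse than P9 on at least one objective.

P3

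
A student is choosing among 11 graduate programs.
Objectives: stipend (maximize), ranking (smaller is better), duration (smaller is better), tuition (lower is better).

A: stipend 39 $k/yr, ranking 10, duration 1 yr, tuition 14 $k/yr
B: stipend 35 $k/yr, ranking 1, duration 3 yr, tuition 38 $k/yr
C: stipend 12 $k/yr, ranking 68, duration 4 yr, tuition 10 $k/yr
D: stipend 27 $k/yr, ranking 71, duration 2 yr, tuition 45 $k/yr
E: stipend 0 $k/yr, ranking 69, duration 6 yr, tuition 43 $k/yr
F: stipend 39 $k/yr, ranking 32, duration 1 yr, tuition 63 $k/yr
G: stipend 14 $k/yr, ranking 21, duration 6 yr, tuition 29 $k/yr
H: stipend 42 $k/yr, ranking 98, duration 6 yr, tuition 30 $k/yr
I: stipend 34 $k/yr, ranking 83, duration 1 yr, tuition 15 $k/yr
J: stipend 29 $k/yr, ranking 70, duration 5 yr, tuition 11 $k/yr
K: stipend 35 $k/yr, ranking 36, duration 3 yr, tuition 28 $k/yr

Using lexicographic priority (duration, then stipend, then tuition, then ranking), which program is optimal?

A

First minimize duration: best is 1, kept {A, F, I}.
Then maximize stipend: best is 39, kept {A, F}.
Then minimize tuition: best is 14, kept {A}.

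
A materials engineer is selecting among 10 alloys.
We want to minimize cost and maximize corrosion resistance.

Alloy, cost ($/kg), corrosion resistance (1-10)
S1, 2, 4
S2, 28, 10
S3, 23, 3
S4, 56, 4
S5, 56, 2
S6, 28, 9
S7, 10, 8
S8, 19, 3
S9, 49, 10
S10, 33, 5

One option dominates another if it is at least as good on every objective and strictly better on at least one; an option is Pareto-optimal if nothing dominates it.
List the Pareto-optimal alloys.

S1: not dominated (best cost).
S2: not dominated.
S3: dominated by S1 (cost 2≤23, corrosion resistance 4≥3).
S4: dominated by S1 (cost 2≤56, corrosion resistance 4≥4).
S5: dominated by S1 (cost 2≤56, corrosion resistance 4≥2).
S6: dominated by S2 (cost 28≤28, corrosion resistance 10≥9).
S7: not dominated.
S8: dominated by S1 (cost 2≤19, corrosion resistance 4≥3).
S9: dominated by S2 (cost 28≤49, corrosion resistance 10≥10).
S10: dominated by S2 (cost 28≤33, corrosion resistance 10≥5).

S1, S2, S7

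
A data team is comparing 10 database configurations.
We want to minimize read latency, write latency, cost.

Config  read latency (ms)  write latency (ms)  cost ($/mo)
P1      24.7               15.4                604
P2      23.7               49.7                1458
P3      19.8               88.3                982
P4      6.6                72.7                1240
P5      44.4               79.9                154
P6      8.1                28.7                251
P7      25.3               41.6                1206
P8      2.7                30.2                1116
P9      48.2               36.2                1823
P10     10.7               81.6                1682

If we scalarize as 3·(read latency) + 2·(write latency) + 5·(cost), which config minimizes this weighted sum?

P5

P1: 3·24.7 + 2·15.4 + 5·604 = 3124.9
P2: 3·23.7 + 2·49.7 + 5·1458 = 7460.5
P3: 3·19.8 + 2·88.3 + 5·982 = 5146.0
P4: 3·6.6 + 2·72.7 + 5·1240 = 6365.2
P5: 3·44.4 + 2·79.9 + 5·154 = 1063.0
P6: 3·8.1 + 2·28.7 + 5·251 = 1336.7
P7: 3·25.3 + 2·41.6 + 5·1206 = 6189.1
P8: 3·2.7 + 2·30.2 + 5·1116 = 5648.5
P9: 3·48.2 + 2·36.2 + 5·1823 = 9332.0
P10: 3·10.7 + 2·81.6 + 5·1682 = 8605.3
Lowest: P5 at 1063.0.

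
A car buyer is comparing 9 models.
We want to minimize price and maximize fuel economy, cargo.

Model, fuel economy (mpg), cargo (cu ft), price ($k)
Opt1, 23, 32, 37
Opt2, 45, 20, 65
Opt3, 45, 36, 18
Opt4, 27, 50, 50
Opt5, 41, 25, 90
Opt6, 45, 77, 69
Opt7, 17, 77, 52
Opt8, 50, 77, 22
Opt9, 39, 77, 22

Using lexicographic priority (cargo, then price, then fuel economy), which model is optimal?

First maximize cargo: best is 77, kept {Opt6, Opt7, Opt8, Opt9}.
Then minimize price: best is 22, kept {Opt8, Opt9}.
Then maximize fuel economy: best is 50, kept {Opt8}.

Opt8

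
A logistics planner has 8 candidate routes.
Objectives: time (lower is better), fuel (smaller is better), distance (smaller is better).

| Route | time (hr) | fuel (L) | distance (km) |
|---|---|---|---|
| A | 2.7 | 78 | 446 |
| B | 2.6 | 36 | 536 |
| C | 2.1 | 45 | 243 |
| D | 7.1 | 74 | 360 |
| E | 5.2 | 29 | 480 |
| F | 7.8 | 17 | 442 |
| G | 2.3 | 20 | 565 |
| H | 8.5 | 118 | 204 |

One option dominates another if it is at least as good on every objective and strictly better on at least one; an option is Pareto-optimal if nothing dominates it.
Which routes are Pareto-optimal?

A: dominated by C (time 2.1≤2.7, fuel 45≤78, distance 243≤446).
B: not dominated.
C: not dominated (best time).
D: dominated by C (time 2.1≤7.1, fuel 45≤74, distance 243≤360).
E: not dominated.
F: not dominated (best fuel).
G: not dominated.
H: not dominated (best distance).

B, C, E, F, G, H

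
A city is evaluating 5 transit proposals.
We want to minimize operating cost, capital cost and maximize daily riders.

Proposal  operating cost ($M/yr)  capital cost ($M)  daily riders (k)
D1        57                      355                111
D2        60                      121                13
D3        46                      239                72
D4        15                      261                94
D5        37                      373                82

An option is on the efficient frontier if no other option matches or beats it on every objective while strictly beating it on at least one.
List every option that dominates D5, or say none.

D4: operating cost 15≤37, capital cost 261≤373, daily riders 94≥82 — dominates D5.
Others (D1, D2, D3) are each worse than D5 on at least one objective.

D4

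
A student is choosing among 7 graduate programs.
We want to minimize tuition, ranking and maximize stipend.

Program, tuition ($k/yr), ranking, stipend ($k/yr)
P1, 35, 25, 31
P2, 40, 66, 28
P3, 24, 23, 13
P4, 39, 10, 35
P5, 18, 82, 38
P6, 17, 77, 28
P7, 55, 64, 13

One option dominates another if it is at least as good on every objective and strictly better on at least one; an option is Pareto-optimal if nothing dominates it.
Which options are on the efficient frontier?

P1, P3, P4, P5, P6

P1: not dominated.
P2: dominated by P1 (tuition 35≤40, ranking 25≤66, stipend 31≥28).
P3: not dominated.
P4: not dominated (best ranking).
P5: not dominated (best stipend).
P6: not dominated (best tuition).
P7: dominated by P1 (tuition 35≤55, ranking 25≤64, stipend 31≥13).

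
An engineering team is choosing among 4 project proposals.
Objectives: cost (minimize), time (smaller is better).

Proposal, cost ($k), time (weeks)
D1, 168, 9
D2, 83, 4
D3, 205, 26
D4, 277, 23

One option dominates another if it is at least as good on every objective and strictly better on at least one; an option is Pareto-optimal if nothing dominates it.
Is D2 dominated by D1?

D1 vs D2: D1 is worse on cost (168 vs 83), so it does not dominate D2.

No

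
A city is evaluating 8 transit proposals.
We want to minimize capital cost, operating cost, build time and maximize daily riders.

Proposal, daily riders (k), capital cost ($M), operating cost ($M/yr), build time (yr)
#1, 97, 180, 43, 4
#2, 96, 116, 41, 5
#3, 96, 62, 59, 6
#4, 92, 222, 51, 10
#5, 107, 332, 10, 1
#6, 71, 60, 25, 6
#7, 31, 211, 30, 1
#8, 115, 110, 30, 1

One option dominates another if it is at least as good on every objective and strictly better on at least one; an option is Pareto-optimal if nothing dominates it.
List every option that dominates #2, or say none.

#8: daily riders 115≥96, capital cost 110≤116, operating cost 30≤41, build time 1≤5 — dominates #2.
Others (#1, #3, #4, #5, #6, #7) are each worse than #2 on at least one objective.

#8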